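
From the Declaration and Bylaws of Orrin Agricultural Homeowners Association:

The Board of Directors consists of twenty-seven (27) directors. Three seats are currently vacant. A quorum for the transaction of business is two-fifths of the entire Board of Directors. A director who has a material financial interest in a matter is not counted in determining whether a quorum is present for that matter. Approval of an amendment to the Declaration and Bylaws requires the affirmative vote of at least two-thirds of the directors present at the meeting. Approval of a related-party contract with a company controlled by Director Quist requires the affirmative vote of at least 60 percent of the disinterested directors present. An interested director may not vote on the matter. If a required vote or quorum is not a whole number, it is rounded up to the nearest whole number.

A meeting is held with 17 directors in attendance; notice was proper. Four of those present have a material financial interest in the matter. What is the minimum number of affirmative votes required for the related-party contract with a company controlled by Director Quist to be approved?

8

The related-party contract with a company controlled by Director Quist requires three-fifths of the disinterested directors present (17 − 4 = 13).
3/5 of 13 = 7.80, rounded up to 8.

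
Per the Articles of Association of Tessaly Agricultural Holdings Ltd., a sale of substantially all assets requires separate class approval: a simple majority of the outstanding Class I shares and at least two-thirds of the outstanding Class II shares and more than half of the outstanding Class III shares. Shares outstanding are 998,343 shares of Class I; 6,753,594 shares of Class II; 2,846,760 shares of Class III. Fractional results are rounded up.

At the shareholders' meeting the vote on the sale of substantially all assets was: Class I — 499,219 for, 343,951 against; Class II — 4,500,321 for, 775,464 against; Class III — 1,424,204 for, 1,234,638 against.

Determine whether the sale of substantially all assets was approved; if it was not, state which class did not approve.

Not approved — the Class II shares did not give the required vote.

Class I: a majority of 998343 is 499172; 499,172 required, 499,219 in favor — approved.
Class II: 2/3 of 6753594 = 4502396; 4,502,396 required, 4,500,321 in favor — not approved.
Class III: a majority of 2846760 is 1423381; 1,423,381 required, 1,424,204 in favor — approved.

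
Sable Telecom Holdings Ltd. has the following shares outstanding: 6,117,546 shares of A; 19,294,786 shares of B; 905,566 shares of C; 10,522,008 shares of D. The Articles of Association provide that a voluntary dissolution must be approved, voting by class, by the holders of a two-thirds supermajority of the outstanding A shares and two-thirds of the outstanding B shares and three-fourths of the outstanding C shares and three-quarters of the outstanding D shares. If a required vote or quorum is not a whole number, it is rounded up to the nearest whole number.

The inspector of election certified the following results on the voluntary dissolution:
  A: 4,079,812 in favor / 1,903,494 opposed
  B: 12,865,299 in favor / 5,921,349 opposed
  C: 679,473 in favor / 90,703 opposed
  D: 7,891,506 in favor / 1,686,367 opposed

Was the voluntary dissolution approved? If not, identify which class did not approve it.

Approved — every class gave the required vote.

A: 2/3 of 6117546 = 4078364; 4,078,364 required, 4,079,812 in favor — approved.
B: 2/3 of 19294786 = 12863190.67, rounded up to 12863191; 12,863,191 required, 12,865,299 in favor — approved.
C: 3/4 of 905566 = 679174.50, rounded up to 679175; 679,175 required, 679,473 in favor — approved.
D: 3/4 of 10522008 = 7891506; 7,891,506 required, 7,891,506 in favor — approved.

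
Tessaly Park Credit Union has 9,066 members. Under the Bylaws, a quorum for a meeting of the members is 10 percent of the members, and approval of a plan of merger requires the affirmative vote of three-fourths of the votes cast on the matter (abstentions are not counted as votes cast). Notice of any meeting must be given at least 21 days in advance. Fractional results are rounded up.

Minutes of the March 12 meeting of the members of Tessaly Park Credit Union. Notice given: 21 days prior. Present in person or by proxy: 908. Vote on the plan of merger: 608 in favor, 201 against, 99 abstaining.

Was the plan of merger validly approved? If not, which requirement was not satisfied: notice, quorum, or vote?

Valid — all requirements satisfied.

Notice: 21 days given; 21 required. Satisfied.
Quorum: 10% of 9,066 = 906.60, rounded up to 907; 908 present. Satisfied.
Vote: requires three-fourths of the votes cast (908 − 99 abstaining = 809); 3/4 of 809 = 606.75, rounded up to 607, so 607 needed; 608 in favor. Satisfied.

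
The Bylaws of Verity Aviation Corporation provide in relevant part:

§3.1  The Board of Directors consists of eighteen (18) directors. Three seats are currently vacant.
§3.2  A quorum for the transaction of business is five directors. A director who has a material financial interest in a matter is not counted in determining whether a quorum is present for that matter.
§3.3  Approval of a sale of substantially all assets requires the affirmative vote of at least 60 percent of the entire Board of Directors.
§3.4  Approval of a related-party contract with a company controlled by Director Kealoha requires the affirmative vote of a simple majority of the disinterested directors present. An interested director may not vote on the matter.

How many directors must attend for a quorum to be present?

5

The quorum is fixed at 5.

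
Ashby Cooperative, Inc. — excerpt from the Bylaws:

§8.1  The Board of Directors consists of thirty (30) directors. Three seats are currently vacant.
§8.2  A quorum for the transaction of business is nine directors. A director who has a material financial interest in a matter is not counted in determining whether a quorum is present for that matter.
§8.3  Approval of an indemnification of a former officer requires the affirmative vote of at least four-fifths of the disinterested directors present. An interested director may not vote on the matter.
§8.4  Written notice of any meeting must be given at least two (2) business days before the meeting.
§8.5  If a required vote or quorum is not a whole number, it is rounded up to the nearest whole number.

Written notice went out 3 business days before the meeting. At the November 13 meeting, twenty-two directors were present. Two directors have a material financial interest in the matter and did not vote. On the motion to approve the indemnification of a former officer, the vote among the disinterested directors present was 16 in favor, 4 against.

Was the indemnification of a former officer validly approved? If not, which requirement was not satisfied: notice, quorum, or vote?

Valid — all requirements satisfied.

Notice: 3 business days given; 2 required (3 ≥ 2). Satisfied.
Quorum: 22 present, but the 2 interested directors do not count, leaving 20. Quorum is 9. Satisfied.
Vote: the indemnification of a former officer requires four-fifths of the disinterested directors present (22 − 2 = 20). 4/5 of 20 = 16, so 16 affirmative votes are needed; 16 voted in favor. Satisfied.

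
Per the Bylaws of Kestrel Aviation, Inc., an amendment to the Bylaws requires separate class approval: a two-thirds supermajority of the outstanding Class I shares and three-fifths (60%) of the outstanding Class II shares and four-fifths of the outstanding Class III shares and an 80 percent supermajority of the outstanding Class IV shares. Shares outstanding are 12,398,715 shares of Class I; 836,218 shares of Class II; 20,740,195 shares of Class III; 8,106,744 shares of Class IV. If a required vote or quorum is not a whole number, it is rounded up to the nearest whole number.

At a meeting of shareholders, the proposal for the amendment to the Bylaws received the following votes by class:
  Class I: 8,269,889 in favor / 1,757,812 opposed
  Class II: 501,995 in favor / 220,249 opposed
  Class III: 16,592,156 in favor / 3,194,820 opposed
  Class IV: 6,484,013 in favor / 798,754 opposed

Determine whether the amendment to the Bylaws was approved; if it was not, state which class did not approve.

Not approved — the Class IV shares did not give the required vote.

Class I: 2/3 of 12398715 = 8265810; 8,265,810 required, 8,269,889 in favor — approved.
Class II: 3/5 of 836218 = 501730.80, rounded up to 501731; 501,731 required, 501,995 in favor — approved.
Class III: 4/5 of 20740195 = 16592156; 16,592,156 required, 16,592,156 in favor — approved.
Class IV: 4/5 of 8106744 = 6485395.20, rounded up to 6485396; 6,485,396 required, 6,484,013 in favor — not approved.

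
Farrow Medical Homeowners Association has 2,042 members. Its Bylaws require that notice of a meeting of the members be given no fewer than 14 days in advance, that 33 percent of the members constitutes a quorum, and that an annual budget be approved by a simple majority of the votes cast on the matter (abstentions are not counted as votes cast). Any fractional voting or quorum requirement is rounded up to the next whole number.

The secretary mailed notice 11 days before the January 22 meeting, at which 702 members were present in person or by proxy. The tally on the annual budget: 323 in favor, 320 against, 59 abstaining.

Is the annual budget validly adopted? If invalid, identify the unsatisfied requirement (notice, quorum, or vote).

Invalid — notice requirement not satisfied.

Notice: 11 days given; 14 required. Not satisfied.
Quorum: 33% of 2,042 = 673.86, rounded up to 674; 702 present. Satisfied.
Vote: requires a majority of the votes cast (702 − 59 abstaining = 643); a majority of 643 is 322, so 322 needed; 323 in favor. Satisfied.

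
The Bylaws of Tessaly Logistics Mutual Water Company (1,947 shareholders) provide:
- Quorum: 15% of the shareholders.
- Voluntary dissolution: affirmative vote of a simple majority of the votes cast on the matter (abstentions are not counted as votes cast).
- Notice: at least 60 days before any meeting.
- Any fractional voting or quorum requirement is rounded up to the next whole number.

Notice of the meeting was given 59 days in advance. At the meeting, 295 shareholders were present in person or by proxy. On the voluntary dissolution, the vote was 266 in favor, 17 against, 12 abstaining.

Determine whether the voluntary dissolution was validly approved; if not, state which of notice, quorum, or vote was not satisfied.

Invalid — notice requirement not satisfied.

Notice: 59 days given; 60 required. Not satisfied.
Quorum: 15% of 1,947 = 292.05, rounded up to 293; 295 present. Satisfied.
Vote: requires a majority of the votes cast (295 − 12 abstaining = 283); a majority of 283 is 142, so 142 needed; 266 in favor. Satisfied.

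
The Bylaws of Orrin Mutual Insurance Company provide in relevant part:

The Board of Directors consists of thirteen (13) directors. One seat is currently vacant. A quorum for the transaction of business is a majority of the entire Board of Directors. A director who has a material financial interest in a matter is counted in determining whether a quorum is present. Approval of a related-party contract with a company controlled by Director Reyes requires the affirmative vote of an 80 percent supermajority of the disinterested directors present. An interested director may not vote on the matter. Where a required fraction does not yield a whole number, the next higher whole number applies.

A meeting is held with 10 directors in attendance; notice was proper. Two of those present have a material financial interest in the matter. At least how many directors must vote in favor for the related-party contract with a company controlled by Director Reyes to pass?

The related-party contract with a company controlled by Director Reyes requires four-fifths of the disinterested directors present (10 − 2 = 8).
4/5 of 8 = 6.40, rounded up to 7.

7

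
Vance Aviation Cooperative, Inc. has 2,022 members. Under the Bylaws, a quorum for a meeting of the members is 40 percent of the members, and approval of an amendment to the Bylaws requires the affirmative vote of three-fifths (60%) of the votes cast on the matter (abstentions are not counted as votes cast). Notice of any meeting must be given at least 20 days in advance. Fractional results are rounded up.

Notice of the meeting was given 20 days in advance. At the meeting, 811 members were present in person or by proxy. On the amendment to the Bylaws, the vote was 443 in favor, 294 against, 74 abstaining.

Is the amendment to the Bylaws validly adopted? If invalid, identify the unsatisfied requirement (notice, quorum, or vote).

Notice: 20 days given; 20 required. Satisfied.
Quorum: 40% of 2,022 = 808.80, rounded up to 809; 811 present. Satisfied.
Vote: requires three-fifths of the votes cast (811 − 74 abstaining = 737); 3/5 of 737 = 442.20, rounded up to 443, so 443 needed; 443 in favor. Satisfied.

Valid — all requirements satisfied.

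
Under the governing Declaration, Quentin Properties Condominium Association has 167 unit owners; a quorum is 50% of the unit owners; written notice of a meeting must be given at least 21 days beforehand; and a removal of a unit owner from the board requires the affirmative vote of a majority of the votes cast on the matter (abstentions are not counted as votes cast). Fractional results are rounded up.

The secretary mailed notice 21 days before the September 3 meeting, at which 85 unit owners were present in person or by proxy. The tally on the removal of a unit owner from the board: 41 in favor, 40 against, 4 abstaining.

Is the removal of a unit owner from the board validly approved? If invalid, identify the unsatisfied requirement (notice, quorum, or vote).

Valid — all requirements satisfied.

Notice: 21 days given; 21 required. Satisfied.
Quorum: 50% of 167 = 83.50, rounded up to 84; 85 present. Satisfied.
Vote: requires a majority of the votes cast (85 − 4 abstaining = 81); a majority of 81 is 41, so 41 needed; 41 in favor. Satisfied.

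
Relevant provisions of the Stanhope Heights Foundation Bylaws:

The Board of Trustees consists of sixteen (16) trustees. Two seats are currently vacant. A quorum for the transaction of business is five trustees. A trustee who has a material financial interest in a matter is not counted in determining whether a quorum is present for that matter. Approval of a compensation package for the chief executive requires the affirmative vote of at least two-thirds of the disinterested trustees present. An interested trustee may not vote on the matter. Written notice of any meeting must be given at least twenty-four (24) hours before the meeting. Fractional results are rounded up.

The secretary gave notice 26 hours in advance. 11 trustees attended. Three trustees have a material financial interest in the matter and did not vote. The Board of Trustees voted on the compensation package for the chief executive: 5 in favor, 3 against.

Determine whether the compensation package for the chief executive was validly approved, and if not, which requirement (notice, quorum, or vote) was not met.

Invalid — vote requirement not satisfied.

Notice: 26 hours given; 24 required (26 ≥ 24). Satisfied.
Quorum: 11 present, but the 3 interested trustees do not count, leaving 8. Quorum is 5. Satisfied.
Vote: the compensation package for the chief executive requires two-thirds of the disinterested trustees present (11 − 3 = 8). 2/3 of 8 = 5.33, rounded up to 6, so 6 affirmative votes are needed; 5 voted in favor. Not satisfied.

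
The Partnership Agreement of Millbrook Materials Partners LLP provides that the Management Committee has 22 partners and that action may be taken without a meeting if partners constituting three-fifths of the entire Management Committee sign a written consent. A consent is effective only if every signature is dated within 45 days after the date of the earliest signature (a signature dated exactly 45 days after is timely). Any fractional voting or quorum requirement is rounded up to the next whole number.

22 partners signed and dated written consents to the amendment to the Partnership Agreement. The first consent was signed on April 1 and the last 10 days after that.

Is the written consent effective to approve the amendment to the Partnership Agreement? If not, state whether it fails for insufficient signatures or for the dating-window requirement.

Signatures required: three-fifths of 22 — 3/5 of 22 = 13.20, rounded up to 14, so 14 needed; 22 signed. Sufficient.
Dating window: the latest signature is 10 days after the earliest; the limit is 45 days. Within the window.

Effective — both the signature and dating-window requirements are satisfied.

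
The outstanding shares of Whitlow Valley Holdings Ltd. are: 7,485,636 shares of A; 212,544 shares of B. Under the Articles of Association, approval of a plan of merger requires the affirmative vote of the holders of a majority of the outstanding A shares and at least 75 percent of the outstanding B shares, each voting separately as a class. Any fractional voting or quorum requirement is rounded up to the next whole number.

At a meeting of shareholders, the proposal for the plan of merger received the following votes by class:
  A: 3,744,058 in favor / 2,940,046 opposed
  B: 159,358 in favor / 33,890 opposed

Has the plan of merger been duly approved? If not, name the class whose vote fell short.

A: a majority of 7485636 is 3742819; 3,742,819 required, 3,744,058 in favor — approved.
B: 3/4 of 212544 = 159408; 159,408 required, 159,358 in favor — not approved.

Not approved — the B shares did not give the required vote.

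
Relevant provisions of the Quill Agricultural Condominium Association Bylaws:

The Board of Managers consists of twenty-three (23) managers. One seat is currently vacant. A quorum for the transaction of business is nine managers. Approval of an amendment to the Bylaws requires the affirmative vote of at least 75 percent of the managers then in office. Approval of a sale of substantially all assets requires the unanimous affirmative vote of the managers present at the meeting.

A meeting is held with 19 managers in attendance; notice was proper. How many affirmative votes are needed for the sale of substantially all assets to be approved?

19

The sale of substantially all assets requires the unanimous vote of the managers present (19).
Unanimous means all 19.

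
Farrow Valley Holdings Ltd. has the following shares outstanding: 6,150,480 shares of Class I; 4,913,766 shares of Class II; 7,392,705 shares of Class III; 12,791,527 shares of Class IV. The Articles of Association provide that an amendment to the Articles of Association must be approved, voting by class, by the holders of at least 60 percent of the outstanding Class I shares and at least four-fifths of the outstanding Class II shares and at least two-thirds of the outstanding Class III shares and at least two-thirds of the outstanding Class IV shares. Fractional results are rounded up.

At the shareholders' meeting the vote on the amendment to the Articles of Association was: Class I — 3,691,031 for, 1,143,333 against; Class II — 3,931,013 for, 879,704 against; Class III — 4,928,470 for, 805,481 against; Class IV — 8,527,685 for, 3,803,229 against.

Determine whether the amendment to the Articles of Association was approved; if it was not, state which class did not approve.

Class I: 3/5 of 6150480 = 3690288; 3,690,288 required, 3,691,031 in favor — approved.
Class II: 4/5 of 4913766 = 3931012.80, rounded up to 3931013; 3,931,013 required, 3,931,013 in favor — approved.
Class III: 2/3 of 7392705 = 4928470; 4,928,470 required, 4,928,470 in favor — approved.
Class IV: 2/3 of 12791527 = 8527684.67, rounded up to 8527685; 8,527,685 required, 8,527,685 in favor — approved.

Approved — every class gave the required vote.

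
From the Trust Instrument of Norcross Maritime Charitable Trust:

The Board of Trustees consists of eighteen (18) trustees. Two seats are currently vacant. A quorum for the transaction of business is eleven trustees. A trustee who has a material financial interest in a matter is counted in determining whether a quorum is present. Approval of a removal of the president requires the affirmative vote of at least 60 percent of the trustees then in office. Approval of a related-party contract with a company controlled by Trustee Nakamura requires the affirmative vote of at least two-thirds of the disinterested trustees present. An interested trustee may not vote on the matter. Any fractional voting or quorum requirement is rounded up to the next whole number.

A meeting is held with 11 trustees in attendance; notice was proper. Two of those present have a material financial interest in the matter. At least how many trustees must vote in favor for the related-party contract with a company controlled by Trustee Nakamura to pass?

The related-party contract with a company controlled by Trustee Nakamura requires two-thirds of the disinterested trustees present (11 − 2 = 9).
2/3 of 9 = 6.

6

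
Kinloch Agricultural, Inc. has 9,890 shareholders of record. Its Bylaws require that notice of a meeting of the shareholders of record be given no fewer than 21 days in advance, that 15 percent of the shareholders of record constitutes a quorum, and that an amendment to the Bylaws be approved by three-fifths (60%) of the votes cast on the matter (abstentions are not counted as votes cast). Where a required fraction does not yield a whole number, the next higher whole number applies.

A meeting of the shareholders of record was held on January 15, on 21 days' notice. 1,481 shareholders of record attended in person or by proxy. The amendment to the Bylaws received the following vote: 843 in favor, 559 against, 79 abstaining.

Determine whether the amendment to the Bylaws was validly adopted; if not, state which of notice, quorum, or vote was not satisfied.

Invalid — quorum requirement not satisfied.

Notice: 21 days given; 21 required. Satisfied.
Quorum: 15% of 9,890 = 1,483.50, rounded up to 1,484; 1,481 present. Not satisfied.
Vote: requires three-fifths of the votes cast (1,481 − 79 abstaining = 1,402); 3/5 of 1402 = 841.20, rounded up to 842, so 842 needed; 843 in favor. Satisfied.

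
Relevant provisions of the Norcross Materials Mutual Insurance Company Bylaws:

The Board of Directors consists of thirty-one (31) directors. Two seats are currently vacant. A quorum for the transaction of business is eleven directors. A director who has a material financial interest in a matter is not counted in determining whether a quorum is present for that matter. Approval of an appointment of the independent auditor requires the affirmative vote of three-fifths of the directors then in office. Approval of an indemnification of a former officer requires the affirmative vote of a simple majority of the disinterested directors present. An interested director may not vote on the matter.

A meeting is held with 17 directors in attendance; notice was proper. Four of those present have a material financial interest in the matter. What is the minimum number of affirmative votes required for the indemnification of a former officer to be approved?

The indemnification of a former officer requires a majority of the disinterested directors present (17 − 4 = 13).
A majority of 13 is 7.

7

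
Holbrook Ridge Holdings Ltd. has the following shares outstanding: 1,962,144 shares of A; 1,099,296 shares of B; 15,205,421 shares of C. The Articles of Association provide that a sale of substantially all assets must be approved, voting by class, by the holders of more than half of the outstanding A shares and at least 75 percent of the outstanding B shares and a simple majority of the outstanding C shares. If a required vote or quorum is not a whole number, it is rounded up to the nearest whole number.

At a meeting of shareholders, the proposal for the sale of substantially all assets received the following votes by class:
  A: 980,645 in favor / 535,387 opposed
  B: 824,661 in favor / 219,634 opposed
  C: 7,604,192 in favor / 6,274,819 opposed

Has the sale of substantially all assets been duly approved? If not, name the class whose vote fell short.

Not approved — the A shares did not give the required vote.

A: a majority of 1962144 is 981073; 981,073 required, 980,645 in favor — not approved.
B: 3/4 of 1099296 = 824472; 824,472 required, 824,661 in favor — approved.
C: a majority of 15205421 is 7602711; 7,602,711 required, 7,604,192 in favor — approved.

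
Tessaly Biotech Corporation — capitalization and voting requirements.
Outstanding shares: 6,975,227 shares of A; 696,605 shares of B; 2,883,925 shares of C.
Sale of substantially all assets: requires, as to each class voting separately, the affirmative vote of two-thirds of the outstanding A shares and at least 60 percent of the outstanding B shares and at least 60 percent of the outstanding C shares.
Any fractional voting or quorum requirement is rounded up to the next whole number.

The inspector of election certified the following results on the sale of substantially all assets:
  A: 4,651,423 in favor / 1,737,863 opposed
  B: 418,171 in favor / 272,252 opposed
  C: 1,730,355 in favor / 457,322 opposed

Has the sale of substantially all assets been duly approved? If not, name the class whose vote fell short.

A: 2/3 of 6975227 = 4650151.33, rounded up to 4650152; 4,650,152 required, 4,651,423 in favor — approved.
B: 3/5 of 696605 = 417963; 417,963 required, 418,171 in favor — approved.
C: 3/5 of 2883925 = 1730355; 1,730,355 required, 1,730,355 in favor — approved.

Approved — every class gave the required vote.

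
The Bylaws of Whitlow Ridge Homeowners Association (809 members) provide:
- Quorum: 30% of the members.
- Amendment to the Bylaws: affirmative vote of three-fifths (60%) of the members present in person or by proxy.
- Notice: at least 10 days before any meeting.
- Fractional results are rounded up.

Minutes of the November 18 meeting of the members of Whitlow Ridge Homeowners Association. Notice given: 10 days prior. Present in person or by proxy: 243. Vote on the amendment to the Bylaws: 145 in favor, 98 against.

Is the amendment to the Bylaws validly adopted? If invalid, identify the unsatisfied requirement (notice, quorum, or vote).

Invalid — vote requirement not satisfied.

Notice: 10 days given; 10 required. Satisfied.
Quorum: 30% of 809 = 242.70, rounded up to 243; 243 present. Satisfied.
Vote: requires three-fifths of those present (243); 3/5 of 243 = 145.80, rounded up to 146, so 146 needed; 145 in favor. Not satisfied.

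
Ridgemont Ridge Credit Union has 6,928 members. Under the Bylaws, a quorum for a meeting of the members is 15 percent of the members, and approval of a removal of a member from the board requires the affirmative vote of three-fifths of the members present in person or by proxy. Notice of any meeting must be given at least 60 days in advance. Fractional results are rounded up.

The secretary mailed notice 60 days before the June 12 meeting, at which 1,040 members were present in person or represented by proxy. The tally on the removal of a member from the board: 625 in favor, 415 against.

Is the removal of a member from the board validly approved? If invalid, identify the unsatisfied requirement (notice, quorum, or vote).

Valid — all requirements satisfied.

Notice: 60 days given; 60 required. Satisfied.
Quorum: 15% of 6,928 = 1,039.20, rounded up to 1,040; 1,040 present. Satisfied.
Vote: requires three-fifths of those present (1,040); 3/5 of 1040 = 624, so 624 needed; 625 in favor. Satisfied.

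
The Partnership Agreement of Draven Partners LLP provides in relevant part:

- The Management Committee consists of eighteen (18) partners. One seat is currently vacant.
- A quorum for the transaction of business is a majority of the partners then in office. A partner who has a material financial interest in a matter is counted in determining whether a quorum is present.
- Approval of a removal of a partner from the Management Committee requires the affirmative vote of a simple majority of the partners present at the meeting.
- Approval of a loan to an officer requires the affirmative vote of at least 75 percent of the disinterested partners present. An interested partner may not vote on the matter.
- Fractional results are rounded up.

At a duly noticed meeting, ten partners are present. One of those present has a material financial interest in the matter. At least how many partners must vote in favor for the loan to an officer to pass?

The loan to an officer requires three-fourths of the disinterested partners present (10 − 1 = 9).
3/4 of 9 = 6.75, rounded up to 7.

7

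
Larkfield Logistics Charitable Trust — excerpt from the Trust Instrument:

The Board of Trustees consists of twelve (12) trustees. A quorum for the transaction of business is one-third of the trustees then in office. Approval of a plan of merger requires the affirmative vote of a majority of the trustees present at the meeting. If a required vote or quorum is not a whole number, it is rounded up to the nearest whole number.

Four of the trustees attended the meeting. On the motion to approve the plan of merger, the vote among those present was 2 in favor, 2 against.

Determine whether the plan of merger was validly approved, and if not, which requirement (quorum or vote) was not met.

Quorum: 4 present; quorum is 4. Satisfied.
Vote: the plan of merger requires a majority of the trustees present (4). A majority of 4 is 3, so 3 affirmative votes are needed; 2 voted in favor. Not satisfied.

Invalid — vote requirement not satisfied.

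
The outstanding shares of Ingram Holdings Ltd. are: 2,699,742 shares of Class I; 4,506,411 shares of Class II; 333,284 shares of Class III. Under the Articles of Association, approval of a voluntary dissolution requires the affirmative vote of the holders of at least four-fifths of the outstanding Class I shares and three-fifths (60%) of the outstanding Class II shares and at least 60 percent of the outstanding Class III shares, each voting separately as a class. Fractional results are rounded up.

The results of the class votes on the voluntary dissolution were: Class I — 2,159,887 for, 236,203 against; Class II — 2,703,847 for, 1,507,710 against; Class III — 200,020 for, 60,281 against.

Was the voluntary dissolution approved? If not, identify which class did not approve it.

Class I: 4/5 of 2699742 = 2159793.60, rounded up to 2159794; 2,159,794 required, 2,159,887 in favor — approved.
Class II: 3/5 of 4506411 = 2703846.60, rounded up to 2703847; 2,703,847 required, 2,703,847 in favor — approved.
Class III: 3/5 of 333284 = 199970.40, rounded up to 199971; 199,971 required, 200,020 in favor — approved.

Approved — every class gave the required vote.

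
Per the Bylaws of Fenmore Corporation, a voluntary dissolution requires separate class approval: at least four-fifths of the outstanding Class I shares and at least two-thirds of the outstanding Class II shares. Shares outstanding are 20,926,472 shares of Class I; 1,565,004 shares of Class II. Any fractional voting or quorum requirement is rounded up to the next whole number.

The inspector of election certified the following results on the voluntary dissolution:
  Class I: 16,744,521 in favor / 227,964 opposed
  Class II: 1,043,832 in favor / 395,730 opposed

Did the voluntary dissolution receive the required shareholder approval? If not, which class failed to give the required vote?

Class I: 4/5 of 20926472 = 16741177.60, rounded up to 16741178; 16,741,178 required, 16,744,521 in favor — approved.
Class II: 2/3 of 1565004 = 1043336; 1,043,336 required, 1,043,832 in favor — approved.

Approved — every class gave the required vote.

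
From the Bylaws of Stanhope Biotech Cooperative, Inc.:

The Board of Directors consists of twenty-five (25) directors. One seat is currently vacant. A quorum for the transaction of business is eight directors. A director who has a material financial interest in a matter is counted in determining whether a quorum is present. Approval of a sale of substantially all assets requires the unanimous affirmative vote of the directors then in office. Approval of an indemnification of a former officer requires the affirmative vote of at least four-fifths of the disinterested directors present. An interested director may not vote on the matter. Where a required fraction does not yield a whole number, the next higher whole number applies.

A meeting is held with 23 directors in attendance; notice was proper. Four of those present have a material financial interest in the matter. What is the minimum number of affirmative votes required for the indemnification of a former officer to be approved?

16

The indemnification of a former officer requires four-fifths of the disinterested directors present (23 − 4 = 19).
4/5 of 19 = 15.20, rounded up to 16.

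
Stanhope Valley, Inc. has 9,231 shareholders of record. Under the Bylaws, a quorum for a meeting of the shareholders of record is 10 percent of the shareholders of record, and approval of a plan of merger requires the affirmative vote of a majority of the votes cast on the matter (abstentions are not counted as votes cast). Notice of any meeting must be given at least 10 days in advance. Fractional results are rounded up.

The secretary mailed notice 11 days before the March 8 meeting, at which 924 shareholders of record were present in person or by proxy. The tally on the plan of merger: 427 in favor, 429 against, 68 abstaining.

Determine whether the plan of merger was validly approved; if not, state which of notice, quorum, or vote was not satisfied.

Invalid — vote requirement not satisfied.

Notice: 11 days given; 10 required. Satisfied.
Quorum: 10% of 9,231 = 923.10, rounded up to 924; 924 present. Satisfied.
Vote: requires a majority of the votes cast (924 − 68 abstaining = 856); a majority of 856 is 429, so 429 needed; 427 in favor. Not satisfied.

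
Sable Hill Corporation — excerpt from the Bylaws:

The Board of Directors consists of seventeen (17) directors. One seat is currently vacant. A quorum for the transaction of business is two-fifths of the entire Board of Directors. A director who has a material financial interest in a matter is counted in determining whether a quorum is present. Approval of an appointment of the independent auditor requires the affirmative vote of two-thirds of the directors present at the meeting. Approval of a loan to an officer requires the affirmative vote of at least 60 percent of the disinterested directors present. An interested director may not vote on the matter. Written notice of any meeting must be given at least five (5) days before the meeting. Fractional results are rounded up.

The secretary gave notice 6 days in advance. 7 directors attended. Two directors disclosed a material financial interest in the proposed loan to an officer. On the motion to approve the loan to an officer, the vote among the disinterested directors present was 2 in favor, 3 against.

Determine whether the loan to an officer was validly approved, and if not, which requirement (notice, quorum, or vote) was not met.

Invalid — vote requirement not satisfied.

Notice: 6 days given; 5 required (6 ≥ 5). Satisfied.
Quorum: 7 present (interested directors count toward quorum); quorum is 7. Satisfied.
Vote: the loan to an officer requires three-fifths of the disinterested directors present (7 − 2 = 5). 3/5 of 5 = 3, so 3 affirmative votes are needed; 2 voted in favor. Not satisfied.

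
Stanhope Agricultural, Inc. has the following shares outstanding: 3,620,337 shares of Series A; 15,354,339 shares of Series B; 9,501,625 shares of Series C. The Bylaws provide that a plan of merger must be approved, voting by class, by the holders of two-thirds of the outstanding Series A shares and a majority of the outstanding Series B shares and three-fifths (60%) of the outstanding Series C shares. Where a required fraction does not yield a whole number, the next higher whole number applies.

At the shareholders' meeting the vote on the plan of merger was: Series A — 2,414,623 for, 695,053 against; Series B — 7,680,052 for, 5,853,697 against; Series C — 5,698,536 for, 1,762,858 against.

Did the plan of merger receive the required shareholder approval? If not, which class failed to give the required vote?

Series A: 2/3 of 3620337 = 2413558; 2,413,558 required, 2,414,623 in favor — approved.
Series B: a majority of 15354339 is 7677170; 7,677,170 required, 7,680,052 in favor — approved.
Series C: 3/5 of 9501625 = 5700975; 5,700,975 required, 5,698,536 in favor — not approved.

Not approved — the Series C shares did not give the required vote.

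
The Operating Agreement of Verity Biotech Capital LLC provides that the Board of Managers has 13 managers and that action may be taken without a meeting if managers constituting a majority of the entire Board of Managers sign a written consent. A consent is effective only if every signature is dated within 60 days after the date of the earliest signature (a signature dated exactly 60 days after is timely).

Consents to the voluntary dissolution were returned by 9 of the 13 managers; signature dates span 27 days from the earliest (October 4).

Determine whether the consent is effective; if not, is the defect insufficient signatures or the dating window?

Signatures required: a majority of 13 — a majority of 13 is 7, so 7 needed; 9 signed. Sufficient.
Dating window: the latest signature is 27 days after the earliest; the limit is 60 days. Within the window.

Effective — both the signature and dating-window requirements are satisfied.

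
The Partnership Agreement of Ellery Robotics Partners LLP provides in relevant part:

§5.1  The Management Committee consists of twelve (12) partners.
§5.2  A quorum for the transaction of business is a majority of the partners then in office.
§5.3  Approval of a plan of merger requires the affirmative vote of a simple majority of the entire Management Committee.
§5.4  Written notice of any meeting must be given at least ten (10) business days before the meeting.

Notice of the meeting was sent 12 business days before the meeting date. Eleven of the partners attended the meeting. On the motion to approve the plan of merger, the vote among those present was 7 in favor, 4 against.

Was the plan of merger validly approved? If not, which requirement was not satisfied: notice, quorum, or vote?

Valid — all requirements satisfied.

Notice: 12 business days given; 10 required (12 ≥ 10). Satisfied.
Quorum: 11 present; quorum is 7. Satisfied.
Vote: the plan of merger requires a majority of the entire Management Committee (12). A majority of 12 is 7, so 7 affirmative votes are needed; 7 voted in favor. Satisfied.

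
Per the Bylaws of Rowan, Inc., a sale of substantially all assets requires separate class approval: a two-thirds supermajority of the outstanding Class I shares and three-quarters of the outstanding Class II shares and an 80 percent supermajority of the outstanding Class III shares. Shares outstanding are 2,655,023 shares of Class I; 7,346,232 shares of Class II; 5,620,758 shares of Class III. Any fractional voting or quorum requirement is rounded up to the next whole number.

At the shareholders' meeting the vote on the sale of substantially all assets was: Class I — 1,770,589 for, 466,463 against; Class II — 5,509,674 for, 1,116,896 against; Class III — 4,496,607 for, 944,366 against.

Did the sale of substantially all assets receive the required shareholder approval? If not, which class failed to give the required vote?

Approved — every class gave the required vote.

Class I: 2/3 of 2655023 = 1770015.33, rounded up to 1770016; 1,770,016 required, 1,770,589 in favor — approved.
Class II: 3/4 of 7346232 = 5509674; 5,509,674 required, 5,509,674 in favor — approved.
Class III: 4/5 of 5620758 = 4496606.40, rounded up to 4496607; 4,496,607 required, 4,496,607 in favor — approved.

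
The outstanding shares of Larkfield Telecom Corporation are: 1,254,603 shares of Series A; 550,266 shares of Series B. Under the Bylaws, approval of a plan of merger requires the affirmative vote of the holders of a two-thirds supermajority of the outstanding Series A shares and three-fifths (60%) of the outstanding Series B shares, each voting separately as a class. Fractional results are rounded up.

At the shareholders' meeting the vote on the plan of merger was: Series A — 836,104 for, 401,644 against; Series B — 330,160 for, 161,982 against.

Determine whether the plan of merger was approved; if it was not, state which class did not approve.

Series A: 2/3 of 1254603 = 836402; 836,402 required, 836,104 in favor — not approved.
Series B: 3/5 of 550266 = 330159.60, rounded up to 330160; 330,160 required, 330,160 in favor — approved.

Not approved — the Series A shares did not give the required vote.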